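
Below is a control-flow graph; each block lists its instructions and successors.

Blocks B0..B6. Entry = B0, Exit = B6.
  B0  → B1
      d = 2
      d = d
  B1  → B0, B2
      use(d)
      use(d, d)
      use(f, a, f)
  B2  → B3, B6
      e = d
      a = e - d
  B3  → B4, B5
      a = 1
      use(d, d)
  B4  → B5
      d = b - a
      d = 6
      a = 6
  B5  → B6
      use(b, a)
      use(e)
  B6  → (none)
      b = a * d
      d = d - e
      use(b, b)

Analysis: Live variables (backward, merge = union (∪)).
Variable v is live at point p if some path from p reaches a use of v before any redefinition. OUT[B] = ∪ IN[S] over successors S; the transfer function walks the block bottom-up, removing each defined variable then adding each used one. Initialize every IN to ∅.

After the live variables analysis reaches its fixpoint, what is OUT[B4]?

Answer: {a, b, d, e}

Derivation:
Per-block solution:
  B0:  IN={a, b, f}  OUT={a, b, d, f}
  B1:  IN={a, b, d, f}  OUT={a, b, d, f}
  B2:  IN={b, d}  OUT={a, b, d, e}
  B3:  IN={b, d, e}  OUT={a, b, d, e}
  B4:  IN={a, b, e}  OUT={a, b, d, e}
  B5:  IN={a, b, d, e}  OUT={a, d, e}
  B6:  IN={a, d, e}  OUT={}

Merge at B4: OUT[B4] = IN[B5] = {a, b, d, e}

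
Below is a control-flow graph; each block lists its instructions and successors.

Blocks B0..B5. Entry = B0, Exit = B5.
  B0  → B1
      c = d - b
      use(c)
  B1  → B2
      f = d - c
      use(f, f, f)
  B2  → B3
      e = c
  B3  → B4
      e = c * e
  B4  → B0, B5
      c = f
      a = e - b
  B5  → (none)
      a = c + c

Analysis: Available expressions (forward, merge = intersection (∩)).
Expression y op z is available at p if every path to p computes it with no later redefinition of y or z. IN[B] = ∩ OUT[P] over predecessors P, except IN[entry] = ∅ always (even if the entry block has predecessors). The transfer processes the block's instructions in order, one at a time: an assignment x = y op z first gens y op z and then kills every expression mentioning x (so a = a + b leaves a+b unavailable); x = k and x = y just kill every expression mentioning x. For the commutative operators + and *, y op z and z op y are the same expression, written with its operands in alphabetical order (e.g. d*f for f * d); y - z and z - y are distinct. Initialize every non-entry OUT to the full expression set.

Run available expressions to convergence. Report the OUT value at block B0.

Answer: {d-b}

Trace:
Converged values:
  B0:   IN={}   OUT={d-b}
  B1:   IN={d-b}   OUT={d-b, d-c}
  B2:   IN={d-b, d-c}   OUT={d-b, d-c}
  B3:   IN={d-b, d-c}   OUT={d-b, d-c}
  B4:   IN={d-b, d-c}   OUT={d-b, e-b}
  B5:   IN={d-b, e-b}   OUT={c+c, d-b, e-b}

Merge at B0 (entry node, so the boundary value {} is joined with the incoming edge(s)): IN[B0] = {} ∩ OUT[B4] = {}
Applying B0's transfer function to that IN value gives OUT[B0] (row B0 above).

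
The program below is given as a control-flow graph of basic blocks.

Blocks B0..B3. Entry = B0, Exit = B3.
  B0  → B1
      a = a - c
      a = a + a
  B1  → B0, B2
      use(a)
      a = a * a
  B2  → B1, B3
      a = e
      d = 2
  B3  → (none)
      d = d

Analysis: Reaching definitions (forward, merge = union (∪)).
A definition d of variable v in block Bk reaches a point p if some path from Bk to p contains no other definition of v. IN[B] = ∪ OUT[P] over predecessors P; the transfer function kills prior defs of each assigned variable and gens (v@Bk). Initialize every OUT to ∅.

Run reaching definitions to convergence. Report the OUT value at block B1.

Per-block solution:
  B0: | IN={a@B1, d@B2} | OUT={a@B0, d@B2}
  B1: | IN={a@B0, a@B2, d@B2} | OUT={a@B1, d@B2}
  B2: | IN={a@B1, d@B2} | OUT={a@B2, d@B2}
  B3: | IN={a@B2, d@B2} | OUT={a@B2, d@B3}

Merge at B1: IN[B1] = OUT[B0] ⊔ OUT[B2] = {a@B0, a@B2, d@B2}
Applying B1's transfer function to that IN value gives OUT[B1] (row B1 above).

Answer: {a@B1, d@B2}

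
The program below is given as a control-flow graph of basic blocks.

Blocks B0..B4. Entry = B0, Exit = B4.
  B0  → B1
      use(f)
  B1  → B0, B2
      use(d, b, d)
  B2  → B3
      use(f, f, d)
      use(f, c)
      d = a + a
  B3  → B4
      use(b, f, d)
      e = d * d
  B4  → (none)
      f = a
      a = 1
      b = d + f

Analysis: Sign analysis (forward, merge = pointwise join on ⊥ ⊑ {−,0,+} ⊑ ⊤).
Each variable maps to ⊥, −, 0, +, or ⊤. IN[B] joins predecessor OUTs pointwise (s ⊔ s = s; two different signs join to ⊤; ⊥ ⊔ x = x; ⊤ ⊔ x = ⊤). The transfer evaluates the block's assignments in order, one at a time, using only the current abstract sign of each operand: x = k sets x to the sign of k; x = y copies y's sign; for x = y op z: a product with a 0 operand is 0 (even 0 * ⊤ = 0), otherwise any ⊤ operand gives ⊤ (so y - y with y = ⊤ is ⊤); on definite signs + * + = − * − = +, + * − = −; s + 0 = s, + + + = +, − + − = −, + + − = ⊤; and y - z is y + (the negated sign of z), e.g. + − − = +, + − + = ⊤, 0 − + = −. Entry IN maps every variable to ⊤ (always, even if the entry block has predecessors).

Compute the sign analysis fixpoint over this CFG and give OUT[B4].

Per-block solution:
  B0:  IN=(all ⊤)  OUT=(all ⊤)
  B1:  IN=(all ⊤)  OUT=(all ⊤)
  B2:  IN=(all ⊤)  OUT=(all ⊤)
  B3:  IN=(all ⊤)  OUT=(all ⊤)
  B4:  IN=(all ⊤)  OUT={a:+; rest ⊤}

Merge at B4: IN[B4] = OUT[B3] = {a: ⊤, b: ⊤, c: ⊤, d: ⊤, e: ⊤, f: ⊤}
Applying B4's transfer function to that IN value gives OUT[B4] (row B4 above).

Answer: {a: +, b: ⊤, c: ⊤, d: ⊤, e: ⊤, f: ⊤}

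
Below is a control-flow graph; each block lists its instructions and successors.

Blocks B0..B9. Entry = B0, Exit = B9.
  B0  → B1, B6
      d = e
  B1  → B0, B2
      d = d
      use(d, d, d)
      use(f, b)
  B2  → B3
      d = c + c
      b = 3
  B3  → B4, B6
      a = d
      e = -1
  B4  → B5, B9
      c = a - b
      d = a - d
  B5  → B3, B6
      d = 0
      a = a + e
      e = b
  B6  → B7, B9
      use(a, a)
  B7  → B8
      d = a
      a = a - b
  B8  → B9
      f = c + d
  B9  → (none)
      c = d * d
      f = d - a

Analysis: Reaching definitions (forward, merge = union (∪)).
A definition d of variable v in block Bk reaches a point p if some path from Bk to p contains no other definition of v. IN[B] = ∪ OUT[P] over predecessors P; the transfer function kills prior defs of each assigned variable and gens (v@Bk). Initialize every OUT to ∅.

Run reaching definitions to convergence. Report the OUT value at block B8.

Per-block solution:
  B0: | IN={d@B1} | OUT={d@B0}
  B1: | IN={d@B0} | OUT={d@B1}
  B2: | IN={d@B1} | OUT={b@B2, d@B2}
  B3: | IN={a@B5, b@B2, c@B4, d@B2, d@B5, e@B5} | OUT={a@B3, b@B2, c@B4, d@B2, d@B5, e@B3}
  B4: | IN={a@B3, b@B2, c@B4, d@B2, d@B5, e@B3} | OUT={a@B3, b@B2, c@B4, d@B4, e@B3}
  B5: | IN={a@B3, b@B2, c@B4, d@B4, e@B3} | OUT={a@B5, b@B2, c@B4, d@B5, e@B5}
  B6: | IN={a@B3, a@B5, b@B2, c@B4, d@B0, d@B2, d@B5, e@B3, e@B5} | OUT={a@B3, a@B5, b@B2, c@B4, d@B0, d@B2, d@B5, e@B3, e@B5}
  B7: | IN={a@B3, a@B5, b@B2, c@B4, d@B0, d@B2, d@B5, e@B3, e@B5} | OUT={a@B7, b@B2, c@B4, d@B7, e@B3, e@B5}
  B8: | IN={a@B7, b@B2, c@B4, d@B7, e@B3, e@B5} | OUT={a@B7, b@B2, c@B4, d@B7, e@B3, e@B5, f@B8}
  B9: | IN={a@B3, a@B5, a@B7, b@B2, c@B4, d@B0, d@B2, d@B4, d@B5, d@B7, e@B3, e@B5, f@B8} | OUT={a@B3, a@B5, a@B7, b@B2, c@B9, d@B0, d@B2, d@B4, d@B5, d@B7, e@B3, e@B5, f@B9}

Merge at B8: IN[B8] = OUT[B7] = {a@B7, b@B2, c@B4, d@B7, e@B3, e@B5}
Applying B8's transfer function to that IN value gives OUT[B8] (row B8 above).

Answer: {a@B7, b@B2, c@B4, d@B7, e@B3, e@B5, f@B8}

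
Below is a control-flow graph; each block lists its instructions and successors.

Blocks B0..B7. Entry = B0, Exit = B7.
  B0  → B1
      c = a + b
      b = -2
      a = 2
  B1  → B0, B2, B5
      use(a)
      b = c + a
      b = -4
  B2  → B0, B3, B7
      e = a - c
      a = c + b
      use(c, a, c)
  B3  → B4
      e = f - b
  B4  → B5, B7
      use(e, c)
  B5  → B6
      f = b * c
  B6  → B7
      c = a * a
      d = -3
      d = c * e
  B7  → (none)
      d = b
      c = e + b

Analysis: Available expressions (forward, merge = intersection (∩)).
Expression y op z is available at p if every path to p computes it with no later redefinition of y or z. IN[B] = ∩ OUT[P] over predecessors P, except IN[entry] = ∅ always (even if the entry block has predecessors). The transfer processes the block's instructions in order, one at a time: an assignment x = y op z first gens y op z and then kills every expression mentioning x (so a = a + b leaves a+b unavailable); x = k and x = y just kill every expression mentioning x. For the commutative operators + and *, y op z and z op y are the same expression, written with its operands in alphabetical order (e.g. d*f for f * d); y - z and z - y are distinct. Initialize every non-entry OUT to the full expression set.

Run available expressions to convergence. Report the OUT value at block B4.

Answer: {b+c, f-b}

Derivation:
Converged values:
  B0:   IN={}   OUT={}
  B1:   IN={}   OUT={a+c}
  B2:   IN={a+c}   OUT={b+c}
  B3:   IN={b+c}   OUT={b+c, f-b}
  B4:   IN={b+c, f-b}   OUT={b+c, f-b}
  B5:   IN={}   OUT={b*c}
  B6:   IN={b*c}   OUT={a*a, c*e}
  B7:   IN={}   OUT={b+e}

Merge at B4: IN[B4] = OUT[B3] = {b+c, f-b}
Applying B4's transfer function to that IN value gives OUT[B4] (row B4 above).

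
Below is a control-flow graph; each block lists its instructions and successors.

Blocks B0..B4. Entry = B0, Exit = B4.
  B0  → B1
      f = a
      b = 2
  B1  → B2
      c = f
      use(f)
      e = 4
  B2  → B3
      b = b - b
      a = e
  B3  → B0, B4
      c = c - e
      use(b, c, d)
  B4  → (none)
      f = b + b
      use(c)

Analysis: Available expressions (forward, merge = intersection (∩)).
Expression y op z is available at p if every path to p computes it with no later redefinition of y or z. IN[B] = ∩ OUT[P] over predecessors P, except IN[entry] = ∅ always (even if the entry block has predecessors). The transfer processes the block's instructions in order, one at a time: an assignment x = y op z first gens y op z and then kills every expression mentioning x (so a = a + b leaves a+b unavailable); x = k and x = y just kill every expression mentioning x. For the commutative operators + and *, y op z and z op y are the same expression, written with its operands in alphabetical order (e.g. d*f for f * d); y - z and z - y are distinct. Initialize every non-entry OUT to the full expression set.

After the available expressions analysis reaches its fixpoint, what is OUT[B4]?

Answer: {b+b}

Derivation:
Fixpoint table:
  B0:   IN={}   OUT={}
  B1:   IN={}   OUT={}
  B2:   IN={}   OUT={}
  B3:   IN={}   OUT={}
  B4:   IN={}   OUT={b+b}

Merge at B4: IN[B4] = OUT[B3] = {}
Applying B4's transfer function to that IN value gives OUT[B4] (row B4 above).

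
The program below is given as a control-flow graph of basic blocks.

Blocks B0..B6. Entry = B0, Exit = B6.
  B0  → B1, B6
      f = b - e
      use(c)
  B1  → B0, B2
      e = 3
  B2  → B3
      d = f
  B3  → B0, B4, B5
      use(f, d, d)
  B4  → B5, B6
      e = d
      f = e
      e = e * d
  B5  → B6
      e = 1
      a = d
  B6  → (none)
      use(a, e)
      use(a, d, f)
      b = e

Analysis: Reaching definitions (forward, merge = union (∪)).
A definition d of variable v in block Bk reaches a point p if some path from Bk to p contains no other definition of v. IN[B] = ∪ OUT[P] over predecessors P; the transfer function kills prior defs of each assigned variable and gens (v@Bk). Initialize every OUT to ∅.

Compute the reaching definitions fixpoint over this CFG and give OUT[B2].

Converged values:
  B0: | IN={d@B2, e@B1, f@B0} | OUT={d@B2, e@B1, f@B0}
  B1: | IN={d@B2, e@B1, f@B0} | OUT={d@B2, e@B1, f@B0}
  B2: | IN={d@B2, e@B1, f@B0} | OUT={d@B2, e@B1, f@B0}
  B3: | IN={d@B2, e@B1, f@B0} | OUT={d@B2, e@B1, f@B0}
  B4: | IN={d@B2, e@B1, f@B0} | OUT={d@B2, e@B4, f@B4}
  B5: | IN={d@B2, e@B1, e@B4, f@B0, f@B4} | OUT={a@B5, d@B2, e@B5, f@B0, f@B4}
  B6: | IN={a@B5, d@B2, e@B1, e@B4, e@B5, f@B0, f@B4} | OUT={a@B5, b@B6, d@B2, e@B1, e@B4, e@B5, f@B0, f@B4}

Merge at B2: IN[B2] = OUT[B1] = {d@B2, e@B1, f@B0}
Applying B2's transfer function to that IN value gives OUT[B2] (row B2 above).

Answer: {d@B2, e@B1, f@B0}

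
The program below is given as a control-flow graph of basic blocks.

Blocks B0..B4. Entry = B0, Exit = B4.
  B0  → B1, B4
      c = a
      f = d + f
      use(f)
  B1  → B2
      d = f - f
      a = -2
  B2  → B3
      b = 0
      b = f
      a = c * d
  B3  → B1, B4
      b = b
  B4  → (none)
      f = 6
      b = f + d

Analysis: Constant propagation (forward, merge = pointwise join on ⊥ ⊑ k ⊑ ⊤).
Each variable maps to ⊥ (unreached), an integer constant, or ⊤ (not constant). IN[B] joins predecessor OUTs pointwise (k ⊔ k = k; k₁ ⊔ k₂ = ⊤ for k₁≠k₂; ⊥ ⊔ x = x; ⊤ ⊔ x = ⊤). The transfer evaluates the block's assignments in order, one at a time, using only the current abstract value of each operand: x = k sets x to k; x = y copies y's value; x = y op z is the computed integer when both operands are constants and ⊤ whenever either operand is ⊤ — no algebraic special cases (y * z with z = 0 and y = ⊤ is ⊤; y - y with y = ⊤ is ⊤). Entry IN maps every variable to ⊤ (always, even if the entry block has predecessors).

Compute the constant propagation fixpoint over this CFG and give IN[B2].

Answer: {a: -2, b: ⊤, c: ⊤, d: ⊤, e: ⊤, f: ⊤}

Trace:
Converged values:
  B0:  IN=(all ⊤)  OUT=(all ⊤)
  B1:  IN=(all ⊤)  OUT={a:-2; rest ⊤}
  B2:  IN={a:-2; rest ⊤}  OUT=(all ⊤)
  B3:  IN=(all ⊤)  OUT=(all ⊤)
  B4:  IN=(all ⊤)  OUT={f:6; rest ⊤}

Merge at B2: IN[B2] = OUT[B1] = {a: -2, b: ⊤, c: ⊤, d: ⊤, e: ⊤, f: ⊤}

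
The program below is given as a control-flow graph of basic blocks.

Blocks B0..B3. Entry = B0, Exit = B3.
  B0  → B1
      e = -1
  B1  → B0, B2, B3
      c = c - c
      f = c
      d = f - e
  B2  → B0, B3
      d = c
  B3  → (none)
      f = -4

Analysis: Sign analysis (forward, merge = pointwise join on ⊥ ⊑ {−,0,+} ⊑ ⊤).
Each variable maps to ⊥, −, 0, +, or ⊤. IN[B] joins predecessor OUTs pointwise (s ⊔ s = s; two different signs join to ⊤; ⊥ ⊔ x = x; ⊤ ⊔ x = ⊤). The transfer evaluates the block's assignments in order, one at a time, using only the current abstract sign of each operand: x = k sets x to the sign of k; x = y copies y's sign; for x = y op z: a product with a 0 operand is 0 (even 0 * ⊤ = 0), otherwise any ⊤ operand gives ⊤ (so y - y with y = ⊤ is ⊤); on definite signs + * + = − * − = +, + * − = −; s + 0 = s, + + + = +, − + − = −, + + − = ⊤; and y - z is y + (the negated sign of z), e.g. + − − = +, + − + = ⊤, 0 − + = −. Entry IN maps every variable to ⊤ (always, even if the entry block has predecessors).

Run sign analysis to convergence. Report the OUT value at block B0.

Fixpoint table:
  B0: | IN=(all ⊤) | OUT={e:-; rest ⊤}
  B1: | IN={e:-; rest ⊤} | OUT={e:-; rest ⊤}
  B2: | IN={e:-; rest ⊤} | OUT={e:-; rest ⊤}
  B3: | IN={e:-; rest ⊤} | OUT={e:-, f:-; rest ⊤}

Merge at B0 (entry node, so the boundary value (all ⊤) is joined with the incoming edge(s)): IN[B0] = (all ⊤) ⊔ OUT[B1] ⊔ OUT[B2] = {a: ⊤, b: ⊤, c: ⊤, d: ⊤, e: ⊤, f: ⊤}
Applying B0's transfer function to that IN value gives OUT[B0] (row B0 above).

Answer: {a: ⊤, b: ⊤, c: ⊤, d: ⊤, e: -, f: ⊤}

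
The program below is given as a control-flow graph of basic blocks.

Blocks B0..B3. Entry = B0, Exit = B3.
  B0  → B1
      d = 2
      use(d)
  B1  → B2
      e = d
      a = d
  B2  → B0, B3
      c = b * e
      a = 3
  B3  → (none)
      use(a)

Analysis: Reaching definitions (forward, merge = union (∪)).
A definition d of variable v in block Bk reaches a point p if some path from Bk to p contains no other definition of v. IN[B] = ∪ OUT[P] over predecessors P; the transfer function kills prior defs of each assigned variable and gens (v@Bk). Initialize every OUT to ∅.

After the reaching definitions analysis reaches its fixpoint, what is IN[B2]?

Fixpoint table:
  B0: | IN={a@B2, c@B2, d@B0, e@B1} | OUT={a@B2, c@B2, d@B0, e@B1}
  B1: | IN={a@B2, c@B2, d@B0, e@B1} | OUT={a@B1, c@B2, d@B0, e@B1}
  B2: | IN={a@B1, c@B2, d@B0, e@B1} | OUT={a@B2, c@B2, d@B0, e@B1}
  B3: | IN={a@B2, c@B2, d@B0, e@B1} | OUT={a@B2, c@B2, d@B0, e@B1}

Merge at B2: IN[B2] = OUT[B1] = {a@B1, c@B2, d@B0, e@B1}

Answer: {a@B1, c@B2, d@B0, e@B1}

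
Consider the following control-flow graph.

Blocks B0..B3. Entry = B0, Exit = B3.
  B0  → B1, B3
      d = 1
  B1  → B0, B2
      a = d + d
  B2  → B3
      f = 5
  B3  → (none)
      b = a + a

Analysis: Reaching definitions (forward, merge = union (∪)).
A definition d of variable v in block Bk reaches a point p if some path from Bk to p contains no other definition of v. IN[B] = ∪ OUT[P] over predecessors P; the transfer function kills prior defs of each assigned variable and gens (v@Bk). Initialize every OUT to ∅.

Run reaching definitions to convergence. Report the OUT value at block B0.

Converged values:
  B0:  IN={a@B1, d@B0}  OUT={a@B1, d@B0}
  B1:  IN={a@B1, d@B0}  OUT={a@B1, d@B0}
  B2:  IN={a@B1, d@B0}  OUT={a@B1, d@B0, f@B2}
  B3:  IN={a@B1, d@B0, f@B2}  OUT={a@B1, b@B3, d@B0, f@B2}

Merge at B0 (entry node, so the boundary value {} is joined with the incoming edge(s)): IN[B0] = {} ⊔ OUT[B1] = {a@B1, d@B0}
Applying B0's transfer function to that IN value gives OUT[B0] (row B0 above).

Answer: {a@B1, d@B0}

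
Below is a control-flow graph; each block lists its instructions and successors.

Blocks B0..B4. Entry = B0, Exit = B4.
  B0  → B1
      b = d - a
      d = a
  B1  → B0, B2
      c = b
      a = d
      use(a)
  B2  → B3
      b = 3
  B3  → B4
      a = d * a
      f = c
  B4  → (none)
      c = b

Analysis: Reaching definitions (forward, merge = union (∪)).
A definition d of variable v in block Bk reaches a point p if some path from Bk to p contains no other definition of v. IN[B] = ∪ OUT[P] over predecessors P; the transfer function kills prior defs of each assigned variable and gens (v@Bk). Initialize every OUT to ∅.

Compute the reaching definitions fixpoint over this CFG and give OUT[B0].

Answer: {a@B1, b@B0, c@B1, d@B0}

Trace:
Fixpoint table:
  B0:  IN={a@B1, b@B0, c@B1, d@B0}  OUT={a@B1, b@B0, c@B1, d@B0}
  B1:  IN={a@B1, b@B0, c@B1, d@B0}  OUT={a@B1, b@B0, c@B1, d@B0}
  B2:  IN={a@B1, b@B0, c@B1, d@B0}  OUT={a@B1, b@B2, c@B1, d@B0}
  B3:  IN={a@B1, b@B2, c@B1, d@B0}  OUT={a@B3, b@B2, c@B1, d@B0, f@B3}
  B4:  IN={a@B3, b@B2, c@B1, d@B0, f@B3}  OUT={a@B3, b@B2, c@B4, d@B0, f@B3}

Merge at B0 (entry node, so the boundary value {} is joined with the incoming edge(s)): IN[B0] = {} ⊔ OUT[B1] = {a@B1, b@B0, c@B1, d@B0}
Applying B0's transfer function to that IN value gives OUT[B0] (row B0 above).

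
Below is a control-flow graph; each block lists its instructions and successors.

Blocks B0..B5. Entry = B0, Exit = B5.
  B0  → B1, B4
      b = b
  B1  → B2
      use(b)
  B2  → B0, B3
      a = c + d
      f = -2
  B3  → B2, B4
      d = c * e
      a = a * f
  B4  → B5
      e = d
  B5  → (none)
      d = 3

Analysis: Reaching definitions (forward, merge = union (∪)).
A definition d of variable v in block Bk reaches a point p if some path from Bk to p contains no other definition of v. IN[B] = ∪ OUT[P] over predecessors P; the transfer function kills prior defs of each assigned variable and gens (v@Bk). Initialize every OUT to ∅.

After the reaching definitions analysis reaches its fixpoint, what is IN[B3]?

Per-block solution:
  B0:   IN={a@B2, b@B0, d@B3, f@B2}   OUT={a@B2, b@B0, d@B3, f@B2}
  B1:   IN={a@B2, b@B0, d@B3, f@B2}   OUT={a@B2, b@B0, d@B3, f@B2}
  B2:   IN={a@B2, a@B3, b@B0, d@B3, f@B2}   OUT={a@B2, b@B0, d@B3, f@B2}
  B3:   IN={a@B2, b@B0, d@B3, f@B2}   OUT={a@B3, b@B0, d@B3, f@B2}
  B4:   IN={a@B2, a@B3, b@B0, d@B3, f@B2}   OUT={a@B2, a@B3, b@B0, d@B3, e@B4, f@B2}
  B5:   IN={a@B2, a@B3, b@B0, d@B3, e@B4, f@B2}   OUT={a@B2, a@B3, b@B0, d@B5, e@B4, f@B2}

Merge at B3: IN[B3] = OUT[B2] = {a@B2, b@B0, d@B3, f@B2}

Answer: {a@B2, b@B0, d@B3, f@B2}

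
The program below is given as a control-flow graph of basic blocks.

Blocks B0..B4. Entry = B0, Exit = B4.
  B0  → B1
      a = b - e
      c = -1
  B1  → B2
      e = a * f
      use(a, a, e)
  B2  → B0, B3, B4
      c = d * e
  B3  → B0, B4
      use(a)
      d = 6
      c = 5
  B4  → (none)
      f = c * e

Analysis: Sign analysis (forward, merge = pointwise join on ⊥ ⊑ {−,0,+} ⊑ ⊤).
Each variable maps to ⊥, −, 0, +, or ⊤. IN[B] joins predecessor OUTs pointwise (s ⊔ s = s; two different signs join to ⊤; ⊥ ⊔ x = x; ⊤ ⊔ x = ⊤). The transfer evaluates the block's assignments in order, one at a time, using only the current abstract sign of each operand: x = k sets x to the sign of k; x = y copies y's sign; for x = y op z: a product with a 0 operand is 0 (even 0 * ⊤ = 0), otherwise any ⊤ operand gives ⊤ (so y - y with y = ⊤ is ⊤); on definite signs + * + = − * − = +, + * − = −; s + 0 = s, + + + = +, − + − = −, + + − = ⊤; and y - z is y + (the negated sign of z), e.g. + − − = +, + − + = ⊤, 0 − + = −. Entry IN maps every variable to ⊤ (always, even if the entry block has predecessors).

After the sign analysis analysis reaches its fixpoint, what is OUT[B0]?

Answer: {a: ⊤, b: ⊤, c: -, d: ⊤, e: ⊤, f: ⊤}

Trace:
Converged values:
  B0:   IN=(all ⊤)   OUT={c:-; rest ⊤}
  B1:   IN={c:-; rest ⊤}   OUT={c:-; rest ⊤}
  B2:   IN={c:-; rest ⊤}   OUT=(all ⊤)
  B3:   IN=(all ⊤)   OUT={c:+, d:+; rest ⊤}
  B4:   IN=(all ⊤)   OUT=(all ⊤)

Merge at B0 (entry node, so the boundary value (all ⊤) is joined with the incoming edge(s)): IN[B0] = (all ⊤) ⊔ OUT[B2] ⊔ OUT[B3] = {a: ⊤, b: ⊤, c: ⊤, d: ⊤, e: ⊤, f: ⊤}
Applying B0's transfer function to that IN value gives OUT[B0] (row B0 above).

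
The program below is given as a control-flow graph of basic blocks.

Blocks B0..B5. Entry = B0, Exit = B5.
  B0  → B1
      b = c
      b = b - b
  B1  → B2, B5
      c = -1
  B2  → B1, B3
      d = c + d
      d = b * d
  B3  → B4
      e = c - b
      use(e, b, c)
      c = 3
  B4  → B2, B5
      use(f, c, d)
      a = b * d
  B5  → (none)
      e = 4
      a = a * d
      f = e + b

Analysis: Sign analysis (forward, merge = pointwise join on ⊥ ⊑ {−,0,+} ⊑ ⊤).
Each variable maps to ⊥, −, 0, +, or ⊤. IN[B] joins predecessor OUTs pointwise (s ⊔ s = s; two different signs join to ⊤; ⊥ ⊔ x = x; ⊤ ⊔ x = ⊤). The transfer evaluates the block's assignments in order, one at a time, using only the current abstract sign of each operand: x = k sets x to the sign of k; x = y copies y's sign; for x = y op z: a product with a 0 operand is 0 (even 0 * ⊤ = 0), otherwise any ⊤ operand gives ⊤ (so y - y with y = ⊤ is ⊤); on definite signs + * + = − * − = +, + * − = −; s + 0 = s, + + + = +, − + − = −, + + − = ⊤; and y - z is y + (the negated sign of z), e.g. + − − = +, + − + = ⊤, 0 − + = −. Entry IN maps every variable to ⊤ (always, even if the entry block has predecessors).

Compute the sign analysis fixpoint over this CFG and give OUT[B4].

Answer: {a: ⊤, b: ⊤, c: +, d: ⊤, e: ⊤, f: ⊤}

Trace:
Per-block solution:
  B0:   IN=(all ⊤)   OUT=(all ⊤)
  B1:   IN=(all ⊤)   OUT={c:-; rest ⊤}
  B2:   IN=(all ⊤)   OUT=(all ⊤)
  B3:   IN=(all ⊤)   OUT={c:+; rest ⊤}
  B4:   IN={c:+; rest ⊤}   OUT={c:+; rest ⊤}
  B5:   IN=(all ⊤)   OUT={e:+; rest ⊤}

Merge at B4: IN[B4] = OUT[B3] = {a: ⊤, b: ⊤, c: +, d: ⊤, e: ⊤, f: ⊤}
Applying B4's transfer function to that IN value gives OUT[B4] (row B4 above).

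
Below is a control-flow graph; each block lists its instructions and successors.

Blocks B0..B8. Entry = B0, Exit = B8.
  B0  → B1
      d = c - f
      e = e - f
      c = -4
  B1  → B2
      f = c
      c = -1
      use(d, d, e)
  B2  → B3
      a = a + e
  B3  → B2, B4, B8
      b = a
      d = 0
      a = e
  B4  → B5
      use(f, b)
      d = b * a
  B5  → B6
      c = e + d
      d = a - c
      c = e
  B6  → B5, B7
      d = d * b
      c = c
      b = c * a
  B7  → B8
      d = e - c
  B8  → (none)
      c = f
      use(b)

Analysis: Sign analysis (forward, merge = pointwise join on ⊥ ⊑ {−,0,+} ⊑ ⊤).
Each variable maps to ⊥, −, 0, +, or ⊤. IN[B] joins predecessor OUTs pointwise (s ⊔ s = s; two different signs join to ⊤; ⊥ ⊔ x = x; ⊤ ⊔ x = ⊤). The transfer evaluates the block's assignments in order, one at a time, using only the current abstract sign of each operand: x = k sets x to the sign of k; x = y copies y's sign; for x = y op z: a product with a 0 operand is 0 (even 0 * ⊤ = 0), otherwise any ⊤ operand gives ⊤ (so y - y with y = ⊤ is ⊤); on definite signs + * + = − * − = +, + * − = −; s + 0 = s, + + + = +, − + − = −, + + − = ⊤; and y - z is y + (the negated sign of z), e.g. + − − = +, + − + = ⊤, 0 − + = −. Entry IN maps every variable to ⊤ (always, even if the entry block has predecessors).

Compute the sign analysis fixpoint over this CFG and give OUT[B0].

Converged values:
  B0: | IN=(all ⊤) | OUT={c:-; rest ⊤}
  B1: | IN={c:-; rest ⊤} | OUT={c:-, f:-; rest ⊤}
  B2: | IN={c:-, f:-; rest ⊤} | OUT={c:-, f:-; rest ⊤}
  B3: | IN={c:-, f:-; rest ⊤} | OUT={c:-, d:0, f:-; rest ⊤}
  B4: | IN={c:-, d:0, f:-; rest ⊤} | OUT={c:-, f:-; rest ⊤}
  B5: | IN={f:-; rest ⊤} | OUT={f:-; rest ⊤}
  B6: | IN={f:-; rest ⊤} | OUT={f:-; rest ⊤}
  B7: | IN={f:-; rest ⊤} | OUT={f:-; rest ⊤}
  B8: | IN={f:-; rest ⊤} | OUT={c:-, f:-; rest ⊤}

B0 is the boundary node: IN[B0] = {a: ⊤, b: ⊤, c: ⊤, d: ⊤, e: ⊤, f: ⊤}
Applying B0's transfer function to that IN value gives OUT[B0] (row B0 above).

Answer: {a: ⊤, b: ⊤, c: -, d: ⊤, e: ⊤, f: ⊤}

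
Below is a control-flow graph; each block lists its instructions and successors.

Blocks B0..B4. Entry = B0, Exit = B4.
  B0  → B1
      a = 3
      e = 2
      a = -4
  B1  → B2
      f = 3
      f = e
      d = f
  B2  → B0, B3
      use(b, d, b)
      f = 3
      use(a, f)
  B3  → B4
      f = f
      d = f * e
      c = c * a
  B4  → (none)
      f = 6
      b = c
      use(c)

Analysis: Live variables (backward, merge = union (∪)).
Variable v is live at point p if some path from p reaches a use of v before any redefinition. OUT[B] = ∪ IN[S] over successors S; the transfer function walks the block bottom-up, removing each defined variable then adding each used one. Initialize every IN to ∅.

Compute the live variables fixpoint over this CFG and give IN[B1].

Answer: {a, b, c, e}

Trace:
Per-block solution:
  B0:   IN={b, c}   OUT={a, b, c, e}
  B1:   IN={a, b, c, e}   OUT={a, b, c, d, e}
  B2:   IN={a, b, c, d, e}   OUT={a, b, c, e, f}
  B3:   IN={a, c, e, f}   OUT={c}
  B4:   IN={c}   OUT={}

Merge at B1: OUT[B1] = IN[B2] = {a, b, c, d, e}
Applying B1's transfer function to that OUT value gives IN[B1] (row B1 above).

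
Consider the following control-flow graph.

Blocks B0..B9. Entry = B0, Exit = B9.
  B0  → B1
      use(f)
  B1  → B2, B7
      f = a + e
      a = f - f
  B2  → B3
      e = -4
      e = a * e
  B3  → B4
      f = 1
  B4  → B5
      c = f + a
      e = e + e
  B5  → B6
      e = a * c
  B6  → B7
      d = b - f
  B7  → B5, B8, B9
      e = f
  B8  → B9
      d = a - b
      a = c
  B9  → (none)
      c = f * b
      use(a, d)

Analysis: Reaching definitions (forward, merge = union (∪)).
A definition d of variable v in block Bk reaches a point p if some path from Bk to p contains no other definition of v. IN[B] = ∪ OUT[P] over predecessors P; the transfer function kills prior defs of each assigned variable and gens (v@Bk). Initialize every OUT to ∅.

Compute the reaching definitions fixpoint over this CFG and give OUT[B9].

Answer: {a@B1, a@B8, c@B9, d@B6, d@B8, e@B7, f@B1, f@B3}

Working:
Fixpoint table:
  B0: | IN={} | OUT={}
  B1: | IN={} | OUT={a@B1, f@B1}
  B2: | IN={a@B1, f@B1} | OUT={a@B1, e@B2, f@B1}
  B3: | IN={a@B1, e@B2, f@B1} | OUT={a@B1, e@B2, f@B3}
  B4: | IN={a@B1, e@B2, f@B3} | OUT={a@B1, c@B4, e@B4, f@B3}
  B5: | IN={a@B1, c@B4, d@B6, e@B4, e@B7, f@B1, f@B3} | OUT={a@B1, c@B4, d@B6, e@B5, f@B1, f@B3}
  B6: | IN={a@B1, c@B4, d@B6, e@B5, f@B1, f@B3} | OUT={a@B1, c@B4, d@B6, e@B5, f@B1, f@B3}
  B7: | IN={a@B1, c@B4, d@B6, e@B5, f@B1, f@B3} | OUT={a@B1, c@B4, d@B6, e@B7, f@B1, f@B3}
  B8: | IN={a@B1, c@B4, d@B6, e@B7, f@B1, f@B3} | OUT={a@B8, c@B4, d@B8, e@B7, f@B1, f@B3}
  B9: | IN={a@B1, a@B8, c@B4, d@B6, d@B8, e@B7, f@B1, f@B3} | OUT={a@B1, a@B8, c@B9, d@B6, d@B8, e@B7, f@B1, f@B3}

Merge at B9: IN[B9] = OUT[B7] ⊔ OUT[B8] = {a@B1, a@B8, c@B4, d@B6, d@B8, e@B7, f@B1, f@B3}
Applying B9's transfer function to that IN value gives OUT[B9] (row B9 above).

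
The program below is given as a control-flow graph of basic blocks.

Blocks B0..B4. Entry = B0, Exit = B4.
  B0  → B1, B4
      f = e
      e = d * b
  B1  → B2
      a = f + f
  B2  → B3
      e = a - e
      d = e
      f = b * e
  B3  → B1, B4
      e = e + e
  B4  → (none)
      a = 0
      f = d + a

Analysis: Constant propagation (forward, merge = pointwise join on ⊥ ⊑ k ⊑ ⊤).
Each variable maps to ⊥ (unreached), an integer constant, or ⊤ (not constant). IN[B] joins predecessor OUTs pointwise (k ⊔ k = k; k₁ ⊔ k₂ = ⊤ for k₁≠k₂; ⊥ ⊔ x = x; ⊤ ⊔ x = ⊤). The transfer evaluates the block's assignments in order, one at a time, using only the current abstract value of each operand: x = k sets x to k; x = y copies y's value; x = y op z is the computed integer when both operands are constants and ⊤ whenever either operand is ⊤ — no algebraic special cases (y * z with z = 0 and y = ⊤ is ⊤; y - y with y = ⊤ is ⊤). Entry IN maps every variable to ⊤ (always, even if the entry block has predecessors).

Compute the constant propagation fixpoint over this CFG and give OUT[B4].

Answer: {a: 0, b: ⊤, c: ⊤, d: ⊤, e: ⊤, f: ⊤}

Trace:
Per-block solution:
  B0:  IN=(all ⊤)  OUT=(all ⊤)
  B1:  IN=(all ⊤)  OUT=(all ⊤)
  B2:  IN=(all ⊤)  OUT=(all ⊤)
  B3:  IN=(all ⊤)  OUT=(all ⊤)
  B4:  IN=(all ⊤)  OUT={a:0; rest ⊤}

Merge at B4: IN[B4] = OUT[B0] ⊔ OUT[B3] = {a: ⊤, b: ⊤, c: ⊤, d: ⊤, e: ⊤, f: ⊤}
Applying B4's transfer function to that IN value gives OUT[B4] (row B4 above).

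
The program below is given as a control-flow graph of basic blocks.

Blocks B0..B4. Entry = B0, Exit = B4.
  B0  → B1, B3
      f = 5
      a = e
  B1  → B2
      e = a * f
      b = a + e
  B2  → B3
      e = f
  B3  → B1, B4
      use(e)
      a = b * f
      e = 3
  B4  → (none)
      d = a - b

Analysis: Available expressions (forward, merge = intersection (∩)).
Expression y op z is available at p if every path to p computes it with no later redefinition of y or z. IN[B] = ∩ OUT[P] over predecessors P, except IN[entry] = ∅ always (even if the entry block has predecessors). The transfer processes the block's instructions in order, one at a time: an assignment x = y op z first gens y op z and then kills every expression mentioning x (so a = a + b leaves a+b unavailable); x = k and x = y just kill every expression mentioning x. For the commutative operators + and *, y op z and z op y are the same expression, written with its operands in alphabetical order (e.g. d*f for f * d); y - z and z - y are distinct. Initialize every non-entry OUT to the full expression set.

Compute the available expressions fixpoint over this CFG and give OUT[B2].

Fixpoint table:
  B0:   IN={}   OUT={}
  B1:   IN={}   OUT={a*f, a+e}
  B2:   IN={a*f, a+e}   OUT={a*f}
  B3:   IN={}   OUT={b*f}
  B4:   IN={b*f}   OUT={a-b, b*f}

Merge at B2: IN[B2] = OUT[B1] = {a*f, a+e}
Applying B2's transfer function to that IN value gives OUT[B2] (row B2 above).

Answer: {a*f}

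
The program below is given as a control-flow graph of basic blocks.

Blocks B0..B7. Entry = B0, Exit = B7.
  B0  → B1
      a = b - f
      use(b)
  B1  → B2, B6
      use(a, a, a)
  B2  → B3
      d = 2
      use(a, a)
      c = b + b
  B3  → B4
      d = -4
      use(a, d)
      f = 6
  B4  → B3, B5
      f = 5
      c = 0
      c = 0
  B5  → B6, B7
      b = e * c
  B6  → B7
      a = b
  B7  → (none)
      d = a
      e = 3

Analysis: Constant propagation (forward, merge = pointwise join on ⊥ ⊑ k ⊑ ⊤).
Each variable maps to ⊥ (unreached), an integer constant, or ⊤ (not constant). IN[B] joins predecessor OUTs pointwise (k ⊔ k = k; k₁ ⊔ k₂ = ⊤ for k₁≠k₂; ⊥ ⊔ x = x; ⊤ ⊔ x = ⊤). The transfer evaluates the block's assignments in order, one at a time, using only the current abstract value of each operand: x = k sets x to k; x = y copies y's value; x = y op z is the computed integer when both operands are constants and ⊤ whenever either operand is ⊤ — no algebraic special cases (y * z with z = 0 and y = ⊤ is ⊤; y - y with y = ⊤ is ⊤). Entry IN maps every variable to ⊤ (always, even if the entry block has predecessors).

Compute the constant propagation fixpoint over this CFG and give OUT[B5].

Answer: {a: ⊤, b: ⊤, c: 0, d: -4, e: ⊤, f: 5}

Derivation:
Per-block solution:
  B0:  IN=(all ⊤)  OUT=(all ⊤)
  B1:  IN=(all ⊤)  OUT=(all ⊤)
  B2:  IN=(all ⊤)  OUT={d:2; rest ⊤}
  B3:  IN=(all ⊤)  OUT={d:-4, f:6; rest ⊤}
  B4:  IN={d:-4, f:6; rest ⊤}  OUT={c:0, d:-4, f:5; rest ⊤}
  B5:  IN={c:0, d:-4, f:5; rest ⊤}  OUT={c:0, d:-4, f:5; rest ⊤}
  B6:  IN=(all ⊤)  OUT=(all ⊤)
  B7:  IN=(all ⊤)  OUT={e:3; rest ⊤}

Merge at B5: IN[B5] = OUT[B4] = {a: ⊤, b: ⊤, c: 0, d: -4, e: ⊤, f: 5}
Applying B5's transfer function to that IN value gives OUT[B5] (row B5 above).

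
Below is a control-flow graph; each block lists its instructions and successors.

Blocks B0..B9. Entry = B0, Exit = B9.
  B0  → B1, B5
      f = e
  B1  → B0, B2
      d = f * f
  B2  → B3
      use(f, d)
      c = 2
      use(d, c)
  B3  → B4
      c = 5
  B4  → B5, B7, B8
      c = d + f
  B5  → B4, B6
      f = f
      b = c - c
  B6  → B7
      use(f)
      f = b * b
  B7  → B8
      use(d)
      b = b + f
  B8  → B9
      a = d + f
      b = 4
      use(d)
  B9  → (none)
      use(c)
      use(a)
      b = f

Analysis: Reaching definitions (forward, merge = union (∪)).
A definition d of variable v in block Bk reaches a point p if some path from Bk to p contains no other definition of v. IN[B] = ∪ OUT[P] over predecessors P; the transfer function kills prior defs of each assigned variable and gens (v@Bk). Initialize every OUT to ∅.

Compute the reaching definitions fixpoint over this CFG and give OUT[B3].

Converged values:
  B0:   IN={d@B1, f@B0}   OUT={d@B1, f@B0}
  B1:   IN={d@B1, f@B0}   OUT={d@B1, f@B0}
  B2:   IN={d@B1, f@B0}   OUT={c@B2, d@B1, f@B0}
  B3:   IN={c@B2, d@B1, f@B0}   OUT={c@B3, d@B1, f@B0}
  B4:   IN={b@B5, c@B3, c@B4, d@B1, f@B0, f@B5}   OUT={b@B5, c@B4, d@B1, f@B0, f@B5}
  B5:   IN={b@B5, c@B4, d@B1, f@B0, f@B5}   OUT={b@B5, c@B4, d@B1, f@B5}
  B6:   IN={b@B5, c@B4, d@B1, f@B5}   OUT={b@B5, c@B4, d@B1, f@B6}
  B7:   IN={b@B5, c@B4, d@B1, f@B0, f@B5, f@B6}   OUT={b@B7, c@B4, d@B1, f@B0, f@B5, f@B6}
  B8:   IN={b@B5, b@B7, c@B4, d@B1, f@B0, f@B5, f@B6}   OUT={a@B8, b@B8, c@B4, d@B1, f@B0, f@B5, f@B6}
  B9:   IN={a@B8, b@B8, c@B4, d@B1, f@B0, f@B5, f@B6}   OUT={a@B8, b@B9, c@B4, d@B1, f@B0, f@B5, f@B6}

Merge at B3: IN[B3] = OUT[B2] = {c@B2, d@B1, f@B0}
Applying B3's transfer function to that IN value gives OUT[B3] (row B3 above).

Answer: {c@B3, d@B1, f@B0}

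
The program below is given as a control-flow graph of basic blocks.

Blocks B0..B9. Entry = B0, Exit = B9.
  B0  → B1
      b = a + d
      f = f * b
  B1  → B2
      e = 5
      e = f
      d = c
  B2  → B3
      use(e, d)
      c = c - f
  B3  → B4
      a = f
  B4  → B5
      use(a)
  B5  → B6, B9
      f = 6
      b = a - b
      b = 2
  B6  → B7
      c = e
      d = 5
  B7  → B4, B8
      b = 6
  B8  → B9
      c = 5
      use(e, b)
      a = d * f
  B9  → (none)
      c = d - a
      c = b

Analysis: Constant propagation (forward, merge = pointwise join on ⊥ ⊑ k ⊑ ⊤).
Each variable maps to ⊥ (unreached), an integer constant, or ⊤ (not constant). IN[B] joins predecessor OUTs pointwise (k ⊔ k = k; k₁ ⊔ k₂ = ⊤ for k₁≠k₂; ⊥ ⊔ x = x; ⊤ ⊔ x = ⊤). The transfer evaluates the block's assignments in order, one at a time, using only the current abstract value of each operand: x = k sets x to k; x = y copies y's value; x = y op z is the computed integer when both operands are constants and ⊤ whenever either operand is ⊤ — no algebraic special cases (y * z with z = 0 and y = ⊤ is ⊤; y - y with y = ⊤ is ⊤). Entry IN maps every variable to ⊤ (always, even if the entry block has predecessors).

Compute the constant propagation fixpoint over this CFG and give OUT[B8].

Per-block solution:
  B0: | IN=(all ⊤) | OUT=(all ⊤)
  B1: | IN=(all ⊤) | OUT=(all ⊤)
  B2: | IN=(all ⊤) | OUT=(all ⊤)
  B3: | IN=(all ⊤) | OUT=(all ⊤)
  B4: | IN=(all ⊤) | OUT=(all ⊤)
  B5: | IN=(all ⊤) | OUT={b:2, f:6; rest ⊤}
  B6: | IN={b:2, f:6; rest ⊤} | OUT={b:2, d:5, f:6; rest ⊤}
  B7: | IN={b:2, d:5, f:6; rest ⊤} | OUT={b:6, d:5, f:6; rest ⊤}
  B8: | IN={b:6, d:5, f:6; rest ⊤} | OUT={a:30, b:6, c:5, d:5, f:6; rest ⊤}
  B9: | IN={f:6; rest ⊤} | OUT={f:6; rest ⊤}

Merge at B8: IN[B8] = OUT[B7] = {a: ⊤, b: 6, c: ⊤, d: 5, e: ⊤, f: 6}
Applying B8's transfer function to that IN value gives OUT[B8] (row B8 above).

Answer: {a: 30, b: 6, c: 5, d: 5, e: ⊤, f: 6}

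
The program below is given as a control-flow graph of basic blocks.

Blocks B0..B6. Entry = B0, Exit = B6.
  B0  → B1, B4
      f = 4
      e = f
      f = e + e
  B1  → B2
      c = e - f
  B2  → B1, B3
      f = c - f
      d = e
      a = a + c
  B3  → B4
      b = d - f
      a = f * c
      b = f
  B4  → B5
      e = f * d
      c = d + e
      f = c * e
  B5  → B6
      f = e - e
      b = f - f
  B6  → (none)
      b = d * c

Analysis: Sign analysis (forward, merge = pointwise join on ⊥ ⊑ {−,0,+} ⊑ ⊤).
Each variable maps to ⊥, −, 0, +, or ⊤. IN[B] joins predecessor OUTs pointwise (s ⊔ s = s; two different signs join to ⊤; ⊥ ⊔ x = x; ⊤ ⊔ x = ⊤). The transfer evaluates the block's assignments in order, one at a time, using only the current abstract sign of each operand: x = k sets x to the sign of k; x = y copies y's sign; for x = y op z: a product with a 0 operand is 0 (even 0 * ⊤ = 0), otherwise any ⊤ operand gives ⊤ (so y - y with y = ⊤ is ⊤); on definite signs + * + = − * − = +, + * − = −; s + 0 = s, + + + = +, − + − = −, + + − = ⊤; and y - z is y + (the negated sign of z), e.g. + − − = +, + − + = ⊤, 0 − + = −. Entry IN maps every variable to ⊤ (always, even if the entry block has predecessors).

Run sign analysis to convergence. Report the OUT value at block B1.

Answer: {a: ⊤, b: ⊤, c: ⊤, d: ⊤, e: +, f: ⊤}

Derivation:
Fixpoint table:
  B0: | IN=(all ⊤) | OUT={e:+, f:+; rest ⊤}
  B1: | IN={e:+; rest ⊤} | OUT={e:+; rest ⊤}
  B2: | IN={e:+; rest ⊤} | OUT={d:+, e:+; rest ⊤}
  B3: | IN={d:+, e:+; rest ⊤} | OUT={d:+, e:+; rest ⊤}
  B4: | IN={e:+; rest ⊤} | OUT=(all ⊤)
  B5: | IN=(all ⊤) | OUT=(all ⊤)
  B6: | IN=(all ⊤) | OUT=(all ⊤)

Merge at B1: IN[B1] = OUT[B0] ⊔ OUT[B2] = {a: ⊤, b: ⊤, c: ⊤, d: ⊤, e: +, f: ⊤}
Applying B1's transfer function to that IN value gives OUT[B1] (row B1 above).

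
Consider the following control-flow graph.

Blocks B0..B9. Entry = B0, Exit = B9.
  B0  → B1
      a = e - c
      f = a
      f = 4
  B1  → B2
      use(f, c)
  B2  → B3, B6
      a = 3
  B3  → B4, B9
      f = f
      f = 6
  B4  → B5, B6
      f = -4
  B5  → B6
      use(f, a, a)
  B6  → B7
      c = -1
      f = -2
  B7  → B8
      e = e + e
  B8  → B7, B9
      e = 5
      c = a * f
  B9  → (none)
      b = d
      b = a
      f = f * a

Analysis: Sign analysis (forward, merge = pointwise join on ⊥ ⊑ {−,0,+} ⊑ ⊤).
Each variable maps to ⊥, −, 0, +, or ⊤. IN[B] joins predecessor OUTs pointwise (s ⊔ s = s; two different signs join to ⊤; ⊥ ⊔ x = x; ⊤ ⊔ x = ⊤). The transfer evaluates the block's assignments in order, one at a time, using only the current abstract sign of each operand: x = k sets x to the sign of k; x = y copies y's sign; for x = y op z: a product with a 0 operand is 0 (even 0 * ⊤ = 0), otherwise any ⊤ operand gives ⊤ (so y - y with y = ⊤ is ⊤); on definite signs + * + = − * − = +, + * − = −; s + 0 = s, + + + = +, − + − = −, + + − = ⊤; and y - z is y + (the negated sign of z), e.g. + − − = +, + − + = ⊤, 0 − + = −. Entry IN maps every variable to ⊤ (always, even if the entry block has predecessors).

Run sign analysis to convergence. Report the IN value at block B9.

Per-block solution:
  B0: | IN=(all ⊤) | OUT={f:+; rest ⊤}
  B1: | IN={f:+; rest ⊤} | OUT={f:+; rest ⊤}
  B2: | IN={f:+; rest ⊤} | OUT={a:+, f:+; rest ⊤}
  B3: | IN={a:+, f:+; rest ⊤} | OUT={a:+, f:+; rest ⊤}
  B4: | IN={a:+, f:+; rest ⊤} | OUT={a:+, f:-; rest ⊤}
  B5: | IN={a:+, f:-; rest ⊤} | OUT={a:+, f:-; rest ⊤}
  B6: | IN={a:+; rest ⊤} | OUT={a:+, c:-, f:-; rest ⊤}
  B7: | IN={a:+, c:-, f:-; rest ⊤} | OUT={a:+, c:-, f:-; rest ⊤}
  B8: | IN={a:+, c:-, f:-; rest ⊤} | OUT={a:+, c:-, e:+, f:-; rest ⊤}
  B9: | IN={a:+; rest ⊤} | OUT={a:+, b:+; rest ⊤}

Merge at B9: IN[B9] = OUT[B3] ⊔ OUT[B8] = {a: +, b: ⊤, c: ⊤, d: ⊤, e: ⊤, f: ⊤}

Answer: {a: +, b: ⊤, c: ⊤, d: ⊤, e: ⊤, f: ⊤}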